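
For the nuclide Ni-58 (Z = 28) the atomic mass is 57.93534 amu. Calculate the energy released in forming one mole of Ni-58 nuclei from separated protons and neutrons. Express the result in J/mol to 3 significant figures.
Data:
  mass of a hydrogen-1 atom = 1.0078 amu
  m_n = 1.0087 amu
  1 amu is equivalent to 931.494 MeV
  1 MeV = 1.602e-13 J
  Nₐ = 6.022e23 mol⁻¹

The nucleus contains 28 protons and 58 − 28 = 30 neutrons.
Σm = 28·m(¹H) + 30·m_n = 28.2184 + 30.2610 = 58.4794 amu
The mass defect is 58.4794 − 57.93534 = 0.54406 amu.
Converting to energy: 0.54406 amu × 931.494 MeV/amu = 506.789 MeV
Per nucleus in joules: 506.789 MeV × 1.602e-13 J/MeV = 8.1188e-11 J
Per mole: 8.1188e-11 J × 6.022e23 mol⁻¹ = 4.8891e+13 J/mol

4.89e+13 J/mol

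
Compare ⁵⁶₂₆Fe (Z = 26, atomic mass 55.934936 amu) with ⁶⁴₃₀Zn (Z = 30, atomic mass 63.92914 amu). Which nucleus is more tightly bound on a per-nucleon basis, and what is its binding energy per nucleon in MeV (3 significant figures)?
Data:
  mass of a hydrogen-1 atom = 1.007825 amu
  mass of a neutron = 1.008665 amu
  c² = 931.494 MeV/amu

⁵⁶₂₆Fe: Σm = 26(1.007825) + 30(1.008665) = 56.463400 amu; Δm = 0.528464 amu; E_B = 492.26 MeV; E_B/A = 8.790 MeV
⁶⁴₃₀Zn: Σm = 30(1.007825) + 34(1.008665) = 64.529360 amu; Δm = 0.600220 amu; E_B = 559.10 MeV; E_B/A = 8.736 MeV
⁵⁶₂₆Fe has the higher binding energy per nucleon, so it is the more tightly bound nucleus.

⁵⁶₂₆Fe; 8.79 MeV/nucleon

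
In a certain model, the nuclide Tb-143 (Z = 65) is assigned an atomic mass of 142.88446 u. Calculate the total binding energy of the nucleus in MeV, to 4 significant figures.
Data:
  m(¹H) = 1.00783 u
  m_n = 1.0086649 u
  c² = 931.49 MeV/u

With 65 protons and 78 neutrons (A = 143):
Total constituent mass: 65 × 1.00783 + 78 × 1.0086649 = 144.1848122 u
Δm = 144.1848122 − 142.88446 = 1.3003522 u
Converting to energy: 1.3003522 u × 931.49 MeV/u = 1211.27 MeV

1211 MeV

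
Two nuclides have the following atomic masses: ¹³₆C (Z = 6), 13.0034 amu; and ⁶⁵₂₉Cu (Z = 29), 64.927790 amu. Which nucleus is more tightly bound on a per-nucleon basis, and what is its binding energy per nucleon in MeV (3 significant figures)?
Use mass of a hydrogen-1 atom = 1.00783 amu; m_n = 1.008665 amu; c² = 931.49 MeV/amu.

¹³₆C: Σm = 6(1.00783) + 7(1.008665) = 13.107635 amu; Δm = 0.104235 amu; E_B = 97.094 MeV; E_B/A = 7.469 MeV
⁶⁵₂₉Cu: Σm = 29(1.00783) + 36(1.008665) = 65.539010 amu; Δm = 0.611220 amu; E_B = 569.35 MeV; E_B/A = 8.759 MeV
⁶⁵₂₉Cu has the higher binding energy per nucleon, so it is the more tightly bound nucleus.

⁶⁵₂₉Cu; 8.76 MeV/nucleon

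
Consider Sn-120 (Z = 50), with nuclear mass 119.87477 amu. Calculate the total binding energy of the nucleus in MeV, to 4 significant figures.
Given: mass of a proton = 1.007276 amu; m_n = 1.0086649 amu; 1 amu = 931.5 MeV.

Mass of separated nucleons = 50(1.007276) + 70(1.0086649) = 50.363800 + 70.6065430 = 120.9703430 amu
Mass defect Δm = 120.9703430 − 119.87477 = 1.0955730 amu
E_B = 1.0955730 × 931.5 = 1020.53 MeV

1021 MeV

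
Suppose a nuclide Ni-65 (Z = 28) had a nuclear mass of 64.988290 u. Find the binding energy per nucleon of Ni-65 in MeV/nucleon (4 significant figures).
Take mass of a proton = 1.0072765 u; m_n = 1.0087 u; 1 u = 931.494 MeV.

7.701 MeV/nucleon

With 28 protons and 37 neutrons (A = 65):
Σm = 28·m_p + 37·m_n = 28.2037420 + 37.3219 = 65.5256420 u
Mass defect Δm = 65.5256420 − 64.988290 = 0.5373520 u
Converting to energy: 0.5373520 u × 931.494 MeV/u = 500.540 MeV
Per nucleon: 500.540 / 65 = 7.701 MeV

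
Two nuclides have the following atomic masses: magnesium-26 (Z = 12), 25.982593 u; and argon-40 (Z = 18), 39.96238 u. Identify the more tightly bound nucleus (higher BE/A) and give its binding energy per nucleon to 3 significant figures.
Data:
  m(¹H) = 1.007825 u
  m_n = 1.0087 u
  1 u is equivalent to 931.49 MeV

argon-40; 8.61 MeV/nucleon

magnesium-26: Σm = 12(1.007825) + 14(1.0087) = 26.215700 u; Δm = 0.233107 u; E_B = 217.137 MeV; E_B/A = 8.351 MeV
argon-40: Σm = 18(1.007825) + 22(1.0087) = 40.332250 u; Δm = 0.369870 u; E_B = 344.53 MeV; E_B/A = 8.613 MeV
argon-40 has the higher binding energy per nucleon, so it is the more tightly bound nucleus.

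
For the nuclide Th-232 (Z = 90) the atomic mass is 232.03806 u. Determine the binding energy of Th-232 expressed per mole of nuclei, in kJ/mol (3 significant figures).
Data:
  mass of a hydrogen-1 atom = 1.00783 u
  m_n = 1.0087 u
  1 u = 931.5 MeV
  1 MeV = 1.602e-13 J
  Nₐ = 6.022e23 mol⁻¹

Mass of separated nucleons = 90(1.00783) + 142(1.0087) = 90.70470 + 143.2354 = 233.94010 u
Mass defect Δm = 233.94010 − 232.03806 = 1.90204 u
E_B = 1.90204 × 931.5 = 1771.75 MeV
Per nucleus in joules: 1771.75 MeV × 1.602e-13 J/MeV = 2.8383e-10 J
Per mole: 2.8383e-10 J × 6.022e23 mol⁻¹ = 1.7092e+14 J/mol

1.71e+11 kJ/mol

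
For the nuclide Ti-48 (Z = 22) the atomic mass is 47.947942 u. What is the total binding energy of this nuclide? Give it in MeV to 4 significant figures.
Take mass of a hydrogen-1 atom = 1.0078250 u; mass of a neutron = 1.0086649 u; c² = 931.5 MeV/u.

418.7 MeV

Total constituent mass: 22 × 1.0078250 + 26 × 1.0086649 = 48.3974374 u
The mass defect is 48.3974374 − 47.947942 = 0.4494954 u.
E_B = 0.4494954 × 931.5 = 418.705 MeV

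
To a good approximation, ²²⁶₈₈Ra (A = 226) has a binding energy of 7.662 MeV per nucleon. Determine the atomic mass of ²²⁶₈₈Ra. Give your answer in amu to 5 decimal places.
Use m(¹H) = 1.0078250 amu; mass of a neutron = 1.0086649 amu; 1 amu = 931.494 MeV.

226.02539 amu

Total binding energy = 226 × 7.662 = 1731.612 MeV
Mass defect = 1731.612 MeV / (931.494 MeV/amu) = 1.8589621 amu
Constituent mass = 88(1.0078250) + 138(1.0086649) = 227.8843562 amu
Atomic mass = 227.8843562 − 1.8589621 = 226.0253941 amu ≈ 226.02539 amu (to 5 decimal places)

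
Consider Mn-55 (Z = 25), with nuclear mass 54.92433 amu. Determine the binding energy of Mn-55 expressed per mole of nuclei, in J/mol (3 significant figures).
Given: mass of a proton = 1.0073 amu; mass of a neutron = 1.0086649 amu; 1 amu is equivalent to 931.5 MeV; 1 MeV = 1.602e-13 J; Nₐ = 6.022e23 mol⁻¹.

Mass of separated nucleons = 25(1.0073) + 30(1.0086649) = 25.1825 + 30.2599470 = 55.4424470 amu
The mass defect is 55.4424470 − 54.92433 = 0.5181170 amu.
Converting to energy: 0.5181170 amu × 931.5 MeV/amu = 482.626 MeV
Per nucleus in joules: 482.626 MeV × 1.602e-13 J/MeV = 7.7317e-11 J
Per mole: 7.7317e-11 J × 6.022e23 mol⁻¹ = 4.6560e+13 J/mol

4.66e+13 J/mol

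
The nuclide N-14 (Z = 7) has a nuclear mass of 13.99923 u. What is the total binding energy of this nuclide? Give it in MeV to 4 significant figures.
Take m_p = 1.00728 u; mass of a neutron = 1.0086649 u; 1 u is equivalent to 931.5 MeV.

With 7 protons and 7 neutrons (A = 14):
Mass of separated nucleons = 7(1.00728) + 7(1.0086649) = 7.05096 + 7.0606543 = 14.1116143 u
Mass defect Δm = 14.1116143 − 13.99923 = 0.1123843 u
Binding energy = Δm·c² = 0.1123843 × 931.5 MeV/u = 104.686 MeV

104.7 MeV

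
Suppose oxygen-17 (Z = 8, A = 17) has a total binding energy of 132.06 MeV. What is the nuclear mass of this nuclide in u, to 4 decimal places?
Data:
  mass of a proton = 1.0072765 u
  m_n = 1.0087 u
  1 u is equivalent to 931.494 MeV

16.9947 u

Mass defect = 132.06 MeV / (931.494 MeV/u) = 0.141772 u
Constituent mass = 8(1.0072765) + 9(1.0087) = 17.1365120 u
Nuclear mass = 17.1365120 − 0.141772 = 16.9947400 u ≈ 16.9947 u (to 4 decimal places)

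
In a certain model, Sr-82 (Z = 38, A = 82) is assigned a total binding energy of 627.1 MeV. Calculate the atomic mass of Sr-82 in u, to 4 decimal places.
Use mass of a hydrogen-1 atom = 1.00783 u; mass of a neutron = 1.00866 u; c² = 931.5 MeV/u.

82.0054 u

Mass defect = 627.1 MeV / (931.5 MeV/u) = 0.673215 u
Constituent mass = 38(1.00783) + 44(1.00866) = 82.67858 u
Atomic mass = 82.67858 − 0.673215 = 82.005365 u ≈ 82.0054 u (to 4 decimal places)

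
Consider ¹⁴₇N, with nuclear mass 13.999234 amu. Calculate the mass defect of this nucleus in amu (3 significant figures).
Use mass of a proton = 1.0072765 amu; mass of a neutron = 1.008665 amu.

The nucleus contains 7 protons and 14 − 7 = 7 neutrons.
Mass of separated nucleons = 7(1.0072765) + 7(1.008665) = 7.0509355 + 7.060655 = 14.1115905 amu
Mass defect Δm = 14.1115905 − 13.999234 = 0.1123565 amu

0.112 amu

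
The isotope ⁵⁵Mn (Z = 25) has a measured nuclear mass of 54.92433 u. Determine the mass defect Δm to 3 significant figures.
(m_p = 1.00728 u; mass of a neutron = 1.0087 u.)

0.519 u

Total constituent mass: 25 × 1.00728 + 30 × 1.0087 = 55.44300 u
The mass defect is 55.44300 − 54.92433 = 0.51867 u.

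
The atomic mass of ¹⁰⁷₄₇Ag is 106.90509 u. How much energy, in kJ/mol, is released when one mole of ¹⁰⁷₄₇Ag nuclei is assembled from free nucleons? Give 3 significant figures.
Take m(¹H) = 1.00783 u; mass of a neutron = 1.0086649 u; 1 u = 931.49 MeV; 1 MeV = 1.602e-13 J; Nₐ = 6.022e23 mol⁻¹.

Z = 47, so N = A − Z = 107 − 47 = 60.
Σm = 47·m(¹H) + 60·m_n = 47.36801 + 60.5198940 = 107.8879040 u
The mass defect is 107.8879040 − 106.90509 = 0.9828140 u.
Binding energy = Δm·c² = 0.9828140 × 931.49 MeV/u = 915.481 MeV
Per nucleus in joules: 915.481 MeV × 1.602e-13 J/MeV = 1.4666e-10 J
Per mole: 1.4666e-10 J × 6.022e23 mol⁻¹ = 8.8319e+13 J/mol

8.83e+10 kJ/mol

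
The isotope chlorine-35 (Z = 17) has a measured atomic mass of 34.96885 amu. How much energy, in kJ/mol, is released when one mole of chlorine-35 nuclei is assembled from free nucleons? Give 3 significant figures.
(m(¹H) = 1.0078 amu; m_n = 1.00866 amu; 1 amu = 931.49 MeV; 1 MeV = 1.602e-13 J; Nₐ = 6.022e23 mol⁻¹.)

2.87e+10 kJ/mol

With 17 protons and 18 neutrons (A = 35):
Mass of separated nucleons = 17(1.0078) + 18(1.00866) = 17.1326 + 18.15588 = 35.28848 amu
The mass defect is 35.28848 − 34.96885 = 0.31963 amu.
E_B = 0.31963 × 931.49 = 297.732 MeV
Per nucleus in joules: 297.732 MeV × 1.602e-13 J/MeV = 4.7697e-11 J
Per mole: 4.7697e-11 J × 6.022e23 mol⁻¹ = 2.8723e+13 J/mol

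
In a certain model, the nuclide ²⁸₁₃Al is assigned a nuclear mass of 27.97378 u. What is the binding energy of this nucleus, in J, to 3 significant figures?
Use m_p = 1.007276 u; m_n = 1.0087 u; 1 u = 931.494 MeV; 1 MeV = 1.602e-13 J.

3.75e-11 J

With 13 protons and 15 neutrons (A = 28):
Σm = 13·m_p + 15·m_n = 13.094588 + 15.1305 = 28.225088 u
The mass defect is 28.225088 − 27.97378 = 0.251308 u.
Binding energy = Δm·c² = 0.251308 × 931.494 MeV/u = 234.092 MeV
In joules: 234.092 MeV × 1.602e-13 J/MeV = 3.7502e-11 J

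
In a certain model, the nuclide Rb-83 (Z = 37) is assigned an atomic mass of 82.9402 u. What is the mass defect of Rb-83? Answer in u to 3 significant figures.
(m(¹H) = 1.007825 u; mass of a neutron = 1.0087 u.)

With 37 protons and 46 neutrons (A = 83):
Mass of separated nucleons = 37(1.007825) + 46(1.0087) = 37.289525 + 46.4002 = 83.689725 u
The mass defect is 83.689725 − 82.9402 = 0.749525 u.

0.750 u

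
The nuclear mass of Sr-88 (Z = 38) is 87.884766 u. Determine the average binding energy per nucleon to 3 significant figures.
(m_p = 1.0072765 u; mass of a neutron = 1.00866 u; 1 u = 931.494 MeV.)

8.73 MeV/nucleon

Σm = 38·m_p + 50·m_n = 38.2765070 + 50.43300 = 88.7095070 u
The mass defect is 88.7095070 − 87.884766 = 0.8247410 u.
Converting to energy: 0.8247410 u × 931.494 MeV/u = 768.241 MeV
Dividing by A = 88 gives 8.730 MeV per nucleon.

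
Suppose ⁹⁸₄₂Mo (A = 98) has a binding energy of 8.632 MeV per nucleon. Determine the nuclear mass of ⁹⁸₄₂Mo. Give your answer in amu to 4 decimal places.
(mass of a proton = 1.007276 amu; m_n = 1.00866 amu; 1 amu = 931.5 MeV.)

Total binding energy = 98 × 8.632 = 845.936 MeV
Mass defect = 845.936 MeV / (931.5 MeV/amu) = 0.908144 amu
Constituent mass = 42(1.007276) + 56(1.00866) = 98.790552 amu
Nuclear mass = 98.790552 − 0.908144 = 97.882408 amu ≈ 97.8824 amu (to 4 decimal places)

97.8824 amu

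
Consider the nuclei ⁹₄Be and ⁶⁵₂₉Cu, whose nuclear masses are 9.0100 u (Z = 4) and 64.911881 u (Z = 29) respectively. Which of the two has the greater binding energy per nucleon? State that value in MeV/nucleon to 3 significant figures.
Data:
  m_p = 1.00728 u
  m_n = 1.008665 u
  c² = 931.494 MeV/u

⁹₄Be: Σm = 4(1.00728) + 5(1.008665) = 9.072445 u; Δm = 0.062445 u; E_B = 58.167 MeV; E_B/A = 6.463 MeV
⁶⁵₂₉Cu: Σm = 29(1.00728) + 36(1.008665) = 65.523060 u; Δm = 0.611179 u; E_B = 569.31 MeV; E_B/A = 8.759 MeV
⁶⁵₂₉Cu has the higher binding energy per nucleon, so it is the more tightly bound nucleus.

⁶⁵₂₉Cu; 8.76 MeV/nucleon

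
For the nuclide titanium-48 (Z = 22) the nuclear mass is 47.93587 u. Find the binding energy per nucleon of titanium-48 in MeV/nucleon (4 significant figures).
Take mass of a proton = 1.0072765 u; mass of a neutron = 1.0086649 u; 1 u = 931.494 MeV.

8.723 MeV/nucleon

Z = 22, so N = A − Z = 48 − 22 = 26.
Mass of separated nucleons = 22(1.0072765) + 26(1.0086649) = 22.1600830 + 26.2252874 = 48.3853704 u
The mass defect is 48.3853704 − 47.93587 = 0.4495004 u.
Converting to energy: 0.4495004 u × 931.494 MeV/u = 418.707 MeV
Per nucleon: 418.707 / 48 = 8.723 MeV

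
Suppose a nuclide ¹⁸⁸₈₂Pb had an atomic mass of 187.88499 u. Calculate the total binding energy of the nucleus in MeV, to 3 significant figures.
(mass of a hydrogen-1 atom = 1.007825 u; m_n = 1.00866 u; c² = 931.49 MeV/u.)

Total constituent mass: 82 × 1.007825 + 106 × 1.00866 = 189.559610 u
Δm = 189.559610 − 187.88499 = 1.674620 u
Binding energy = Δm·c² = 1.674620 × 931.49 MeV/u = 1559.89 MeV

1560 MeV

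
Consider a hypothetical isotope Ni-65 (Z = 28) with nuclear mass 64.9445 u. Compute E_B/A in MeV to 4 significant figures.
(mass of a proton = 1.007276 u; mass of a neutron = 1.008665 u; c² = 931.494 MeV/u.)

8.309 MeV/nucleon

With 28 protons and 37 neutrons (A = 65):
Total constituent mass: 28 × 1.007276 + 37 × 1.008665 = 65.524333 u
Δm = 65.524333 − 64.9445 = 0.579833 u
Converting to energy: 0.579833 u × 931.494 MeV/u = 540.111 MeV
BE/A = 540.111 MeV / 65 = 8.309 MeV/nucleon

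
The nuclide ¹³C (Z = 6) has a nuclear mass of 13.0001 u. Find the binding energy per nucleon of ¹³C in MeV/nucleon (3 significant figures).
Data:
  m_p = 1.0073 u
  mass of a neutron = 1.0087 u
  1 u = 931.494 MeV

7.49 MeV/nucleon

The nucleus contains 6 protons and 13 − 6 = 7 neutrons.
Mass of separated nucleons = 6(1.0073) + 7(1.0087) = 6.0438 + 7.0609 = 13.1047 u
The mass defect is 13.1047 − 13.0001 = 0.1046 u.
E_B = 0.1046 × 931.494 = 97.4343 MeV
Dividing by A = 13 gives 7.4949 MeV per nucleon.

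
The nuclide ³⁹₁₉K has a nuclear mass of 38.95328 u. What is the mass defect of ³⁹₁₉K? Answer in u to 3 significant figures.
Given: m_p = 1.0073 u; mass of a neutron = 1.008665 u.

0.359 u

The nucleus contains 19 protons and 39 − 19 = 20 neutrons.
Mass of separated nucleons = 19(1.0073) + 20(1.008665) = 19.1387 + 20.173300 = 39.312000 u
Δm = 39.312000 − 38.95328 = 0.358720 u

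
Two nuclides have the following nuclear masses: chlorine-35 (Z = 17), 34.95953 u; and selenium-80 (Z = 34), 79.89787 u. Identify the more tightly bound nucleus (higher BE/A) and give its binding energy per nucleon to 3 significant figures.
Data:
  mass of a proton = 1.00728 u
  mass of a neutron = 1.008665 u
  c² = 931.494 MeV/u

chlorine-35: Σm = 17(1.00728) + 18(1.008665) = 35.279730 u; Δm = 0.320200 u; E_B = 298.26 MeV; E_B/A = 8.522 MeV
selenium-80: Σm = 34(1.00728) + 46(1.008665) = 80.646110 u; Δm = 0.748240 u; E_B = 696.98 MeV; E_B/A = 8.712 MeV
selenium-80 has the higher binding energy per nucleon, so it is the more tightly bound nucleus.

selenium-80; 8.71 MeV/nucleon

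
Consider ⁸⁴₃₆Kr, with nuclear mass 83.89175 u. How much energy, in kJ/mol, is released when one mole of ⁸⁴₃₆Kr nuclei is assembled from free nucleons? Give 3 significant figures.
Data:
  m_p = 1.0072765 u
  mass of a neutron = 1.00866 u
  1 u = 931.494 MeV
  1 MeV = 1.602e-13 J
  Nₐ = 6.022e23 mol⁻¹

7.06e+10 kJ/mol

With 36 protons and 48 neutrons (A = 84):
Total constituent mass: 36 × 1.0072765 + 48 × 1.00866 = 84.6776340 u
Δm = 84.6776340 − 83.89175 = 0.7858840 u
Converting to energy: 0.7858840 u × 931.494 MeV/u = 732.046 MeV
Per nucleus in joules: 732.046 MeV × 1.602e-13 J/MeV = 1.1727e-10 J
Per mole: 1.1727e-10 J × 6.022e23 mol⁻¹ = 7.0620e+13 J/mol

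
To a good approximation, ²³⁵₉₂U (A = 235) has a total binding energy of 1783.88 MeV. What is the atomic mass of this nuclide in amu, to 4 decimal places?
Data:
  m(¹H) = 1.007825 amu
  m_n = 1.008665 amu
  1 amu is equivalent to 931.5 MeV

Mass defect = 1783.88 MeV / (931.5 MeV/amu) = 1.915062 amu
Constituent mass = 92(1.007825) + 143(1.008665) = 236.958995 amu
Atomic mass = 236.958995 − 1.915062 = 235.043933 amu ≈ 235.0439 amu (to 4 decimal places)

235.0439 amu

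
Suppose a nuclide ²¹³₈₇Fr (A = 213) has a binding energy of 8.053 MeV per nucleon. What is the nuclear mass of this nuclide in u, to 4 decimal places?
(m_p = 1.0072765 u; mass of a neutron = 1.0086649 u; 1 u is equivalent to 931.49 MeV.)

Total binding energy = 213 × 8.053 = 1715.289 MeV
Mass defect = 1715.289 MeV / (931.49 MeV/u) = 1.841446 u
Constituent mass = 87(1.0072765) + 126(1.0086649) = 214.7248329 u
Nuclear mass = 214.7248329 − 1.841446 = 212.8833869 u ≈ 212.8834 u (to 4 decimal places)

212.8834 u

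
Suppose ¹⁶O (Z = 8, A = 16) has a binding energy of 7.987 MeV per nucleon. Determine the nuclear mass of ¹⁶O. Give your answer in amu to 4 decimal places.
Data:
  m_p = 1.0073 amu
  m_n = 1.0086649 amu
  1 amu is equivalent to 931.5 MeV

15.9905 amu

Total binding energy = 16 × 7.987 = 127.792 MeV
Mass defect = 127.792 MeV / (931.5 MeV/amu) = 0.137189 amu
Constituent mass = 8(1.0073) + 8(1.0086649) = 16.1277192 amu
Nuclear mass = 16.1277192 − 0.137189 = 15.9905302 amu ≈ 15.9905 amu (to 4 decimal places)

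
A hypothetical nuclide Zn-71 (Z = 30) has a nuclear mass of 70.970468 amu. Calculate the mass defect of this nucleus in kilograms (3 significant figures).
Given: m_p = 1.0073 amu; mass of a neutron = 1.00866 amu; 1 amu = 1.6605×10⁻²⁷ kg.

Mass of separated nucleons = 30(1.0073) + 41(1.00866) = 30.2190 + 41.35506 = 71.57406 amu
The mass defect is 71.57406 − 70.970468 = 0.603592 amu.
In SI units: 0.603592 amu × 1.6605×10⁻²⁷ kg/amu = 1.0023e-27 kg

1.00e-27 kg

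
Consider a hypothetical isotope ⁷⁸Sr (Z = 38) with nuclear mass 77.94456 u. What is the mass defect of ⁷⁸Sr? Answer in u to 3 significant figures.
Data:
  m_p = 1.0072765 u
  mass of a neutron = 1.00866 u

The nucleus contains 38 protons and 78 − 38 = 40 neutrons.
Σm = 38·m_p + 40·m_n = 38.2765070 + 40.34640 = 78.6229070 u
The mass defect is 78.6229070 − 77.94456 = 0.6783470 u.

0.678 u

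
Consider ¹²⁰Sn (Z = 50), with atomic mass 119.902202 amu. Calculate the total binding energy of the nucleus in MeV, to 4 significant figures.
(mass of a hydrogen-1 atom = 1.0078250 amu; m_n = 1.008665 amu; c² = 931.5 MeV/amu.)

1021 MeV

With 50 protons and 70 neutrons (A = 120):
Σm = 50·m(¹H) + 70·m_n = 50.3912500 + 70.606550 = 120.9978000 amu
Δm = 120.9978000 − 119.902202 = 1.0955980 amu
E_B = 1.0955980 × 931.5 = 1020.55 MeV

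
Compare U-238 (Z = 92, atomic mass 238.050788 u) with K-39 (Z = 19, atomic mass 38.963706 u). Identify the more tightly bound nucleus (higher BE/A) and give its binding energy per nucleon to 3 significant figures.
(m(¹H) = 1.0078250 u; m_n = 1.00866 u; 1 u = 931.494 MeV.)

U-238: Σm = 92(1.0078250) + 146(1.00866) = 239.9842600 u; Δm = 1.9334720 u; E_B = 1801.0 MeV; E_B/A = 7.567 MeV
K-39: Σm = 19(1.0078250) + 20(1.00866) = 39.3218750 u; Δm = 0.3581690 u; E_B = 333.632 MeV; E_B/A = 8.5547 MeV
K-39 has the higher binding energy per nucleon, so it is the more tightly bound nucleus.

K-39; 8.55 MeV/nucleon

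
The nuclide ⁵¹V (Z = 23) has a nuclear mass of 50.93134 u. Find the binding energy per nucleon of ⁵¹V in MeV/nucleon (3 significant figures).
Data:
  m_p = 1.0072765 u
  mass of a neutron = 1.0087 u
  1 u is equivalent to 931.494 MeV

The nucleus contains 23 protons and 51 − 23 = 28 neutrons.
Mass of separated nucleons = 23(1.0072765) + 28(1.0087) = 23.1673595 + 28.2436 = 51.4109595 u
Mass defect Δm = 51.4109595 − 50.93134 = 0.4796195 u
E_B = 0.4796195 × 931.494 = 446.763 MeV
BE/A = 446.763 MeV / 51 = 8.760 MeV/nucleon

8.76 MeV/nucleon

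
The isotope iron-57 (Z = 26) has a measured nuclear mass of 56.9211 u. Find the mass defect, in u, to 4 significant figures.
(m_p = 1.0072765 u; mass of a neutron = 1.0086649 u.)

0.5367 u

The nucleus contains 26 protons and 57 − 26 = 31 neutrons.
Σm = 26·m_p + 31·m_n = 26.1891890 + 31.2686119 = 57.4578009 u
The mass defect is 57.4578009 − 56.9211 = 0.5367009 u.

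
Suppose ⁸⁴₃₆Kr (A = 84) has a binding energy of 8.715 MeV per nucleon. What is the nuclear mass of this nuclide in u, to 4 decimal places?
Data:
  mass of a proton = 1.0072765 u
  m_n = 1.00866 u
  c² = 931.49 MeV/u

83.8917 u

Total binding energy = 84 × 8.715 = 732.060 MeV
Mass defect = 732.060 MeV / (931.49 MeV/u) = 0.785902 u
Constituent mass = 36(1.0072765) + 48(1.00866) = 84.6776340 u
Nuclear mass = 84.6776340 − 0.785902 = 83.8917320 u ≈ 83.8917 u (to 4 decimal places)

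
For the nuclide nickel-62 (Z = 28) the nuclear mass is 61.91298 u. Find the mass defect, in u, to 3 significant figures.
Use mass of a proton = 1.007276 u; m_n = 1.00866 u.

Z = 28, so N = A − Z = 62 − 28 = 34.
Total constituent mass: 28 × 1.007276 + 34 × 1.00866 = 62.498168 u
Mass defect Δm = 62.498168 − 61.91298 = 0.585188 u

0.585 u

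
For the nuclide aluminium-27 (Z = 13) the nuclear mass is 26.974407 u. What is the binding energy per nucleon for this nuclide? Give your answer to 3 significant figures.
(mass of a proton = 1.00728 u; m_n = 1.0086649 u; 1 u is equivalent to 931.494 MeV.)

8.33 MeV/nucleon

Total constituent mass: 13 × 1.00728 + 14 × 1.0086649 = 27.2159486 u
The mass defect is 27.2159486 − 26.974407 = 0.2415416 u.
Converting to energy: 0.2415416 u × 931.494 MeV/u = 224.995 MeV
Per nucleon: 224.995 / 27 = 8.333 MeV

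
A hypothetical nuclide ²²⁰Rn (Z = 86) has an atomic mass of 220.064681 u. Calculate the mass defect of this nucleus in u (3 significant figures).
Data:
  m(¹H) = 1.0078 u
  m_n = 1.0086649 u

Mass of separated nucleons = 86(1.0078) + 134(1.0086649) = 86.6708 + 135.1610966 = 221.8318966 u
Mass defect Δm = 221.8318966 − 220.064681 = 1.7672156 u

1.77 u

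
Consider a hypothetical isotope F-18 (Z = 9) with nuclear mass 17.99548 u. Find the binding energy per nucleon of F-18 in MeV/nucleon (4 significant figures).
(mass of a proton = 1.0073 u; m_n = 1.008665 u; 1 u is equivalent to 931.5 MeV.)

Σm = 9·m_p + 9·m_n = 9.0657 + 9.077985 = 18.143685 u
Mass defect Δm = 18.143685 − 17.99548 = 0.148205 u
Converting to energy: 0.148205 u × 931.5 MeV/u = 138.053 MeV
Per nucleon: 138.053 / 18 = 7.670 MeV

7.670 MeV/nucleon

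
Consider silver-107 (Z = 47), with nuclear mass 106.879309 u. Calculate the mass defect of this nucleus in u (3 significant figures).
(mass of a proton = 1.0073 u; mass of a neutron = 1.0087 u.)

With 47 protons and 60 neutrons (A = 107):
Mass of separated nucleons = 47(1.0073) + 60(1.0087) = 47.3431 + 60.5220 = 107.8651 u
Mass defect Δm = 107.8651 − 106.879309 = 0.985791 u

0.986 u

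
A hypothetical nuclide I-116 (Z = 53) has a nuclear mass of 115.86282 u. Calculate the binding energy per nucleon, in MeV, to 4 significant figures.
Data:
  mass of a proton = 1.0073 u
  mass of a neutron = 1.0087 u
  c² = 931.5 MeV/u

8.610 MeV/nucleon

The nucleus contains 53 protons and 116 − 53 = 63 neutrons.
Total constituent mass: 53 × 1.0073 + 63 × 1.0087 = 116.9350 u
Δm = 116.9350 − 115.86282 = 1.07218 u
Converting to energy: 1.07218 u × 931.5 MeV/u = 998.736 MeV
Per nucleon: 998.736 / 116 = 8.610 MeV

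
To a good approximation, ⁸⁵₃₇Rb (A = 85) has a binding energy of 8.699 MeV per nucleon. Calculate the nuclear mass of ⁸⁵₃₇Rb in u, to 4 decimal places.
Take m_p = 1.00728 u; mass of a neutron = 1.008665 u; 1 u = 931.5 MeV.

Total binding energy = 85 × 8.699 = 739.415 MeV
Mass defect = 739.415 MeV / (931.5 MeV/u) = 0.793790 u
Constituent mass = 37(1.00728) + 48(1.008665) = 85.685280 u
Nuclear mass = 85.685280 − 0.793790 = 84.891490 u ≈ 84.8915 u (to 4 decimal places)

84.8915 u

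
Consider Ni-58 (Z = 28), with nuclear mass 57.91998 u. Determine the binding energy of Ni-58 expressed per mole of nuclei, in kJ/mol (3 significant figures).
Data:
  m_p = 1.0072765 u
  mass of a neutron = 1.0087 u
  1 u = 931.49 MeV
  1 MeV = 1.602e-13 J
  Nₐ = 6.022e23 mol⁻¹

With 28 protons and 30 neutrons (A = 58):
Total constituent mass: 28 × 1.0072765 + 30 × 1.0087 = 58.4647420 u
Δm = 58.4647420 − 57.91998 = 0.5447620 u
Binding energy = Δm·c² = 0.5447620 × 931.49 MeV/u = 507.440 MeV
Per nucleus in joules: 507.440 MeV × 1.602e-13 J/MeV = 8.1292e-11 J
Per mole: 8.1292e-11 J × 6.022e23 mol⁻¹ = 4.8954e+13 J/mol

4.90e+10 kJ/mol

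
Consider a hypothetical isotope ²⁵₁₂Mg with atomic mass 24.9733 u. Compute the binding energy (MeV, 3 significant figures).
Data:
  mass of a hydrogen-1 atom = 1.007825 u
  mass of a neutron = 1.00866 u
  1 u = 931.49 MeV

217 MeV

The nucleus contains 12 protons and 25 − 12 = 13 neutrons.
Mass of separated nucleons = 12(1.007825) + 13(1.00866) = 12.093900 + 13.11258 = 25.206480 u
Mass defect Δm = 25.206480 − 24.9733 = 0.233180 u
Binding energy = Δm·c² = 0.233180 × 931.49 MeV/u = 217.205 MeV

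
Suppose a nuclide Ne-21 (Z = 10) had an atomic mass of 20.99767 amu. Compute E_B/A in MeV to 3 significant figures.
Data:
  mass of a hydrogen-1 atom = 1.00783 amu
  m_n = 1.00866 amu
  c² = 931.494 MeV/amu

Z = 10, so N = A − Z = 21 − 10 = 11.
Σm = 10·m(¹H) + 11·m_n = 10.07830 + 11.09526 = 21.17356 amu
The mass defect is 21.17356 − 20.99767 = 0.17589 amu.
Converting to energy: 0.17589 amu × 931.494 MeV/amu = 163.840 MeV
Per nucleon: 163.840 / 21 = 7.802 MeV

7.80 MeV/nucleon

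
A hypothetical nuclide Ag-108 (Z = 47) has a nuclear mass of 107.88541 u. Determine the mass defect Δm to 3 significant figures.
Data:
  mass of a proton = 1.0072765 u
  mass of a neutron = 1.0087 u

0.987 u

Total constituent mass: 47 × 1.0072765 + 61 × 1.0087 = 108.8726955 u
Mass defect Δm = 108.8726955 − 107.88541 = 0.9872855 u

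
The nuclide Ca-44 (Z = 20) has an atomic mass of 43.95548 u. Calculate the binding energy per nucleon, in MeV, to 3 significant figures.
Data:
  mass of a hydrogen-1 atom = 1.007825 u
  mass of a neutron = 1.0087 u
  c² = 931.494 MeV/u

The nucleus contains 20 protons and 44 − 20 = 24 neutrons.
Total constituent mass: 20 × 1.007825 + 24 × 1.0087 = 44.365300 u
Δm = 44.365300 − 43.95548 = 0.409820 u
E_B = 0.409820 × 931.494 = 381.745 MeV
Dividing by A = 44 gives 8.676 MeV per nucleon.

8.68 MeV/nucleon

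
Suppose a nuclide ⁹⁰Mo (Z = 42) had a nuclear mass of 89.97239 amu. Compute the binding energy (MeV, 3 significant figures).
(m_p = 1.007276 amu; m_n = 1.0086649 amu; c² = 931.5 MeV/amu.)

Z = 42, so N = A − Z = 90 − 42 = 48.
Mass of separated nucleons = 42(1.007276) + 48(1.0086649) = 42.305592 + 48.4159152 = 90.7215072 amu
The mass defect is 90.7215072 − 89.97239 = 0.7491172 amu.
E_B = 0.7491172 × 931.5 = 697.803 MeV

698 MeV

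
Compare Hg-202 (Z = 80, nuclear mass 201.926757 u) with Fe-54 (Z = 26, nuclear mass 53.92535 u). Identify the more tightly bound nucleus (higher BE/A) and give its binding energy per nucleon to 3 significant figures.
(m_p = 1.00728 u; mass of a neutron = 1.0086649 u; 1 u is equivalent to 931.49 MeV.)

Hg-202: Σm = 80(1.00728) + 122(1.0086649) = 203.6395178 u; Δm = 1.7127608 u; E_B = 1595.4 MeV; E_B/A = 7.898 MeV
Fe-54: Σm = 26(1.00728) + 28(1.0086649) = 54.4318972 u; Δm = 0.5065472 u; E_B = 471.84 MeV; E_B/A = 8.738 MeV
Fe-54 has the higher binding energy per nucleon, so it is the more tightly bound nucleus.

Fe-54; 8.74 MeV/nucleon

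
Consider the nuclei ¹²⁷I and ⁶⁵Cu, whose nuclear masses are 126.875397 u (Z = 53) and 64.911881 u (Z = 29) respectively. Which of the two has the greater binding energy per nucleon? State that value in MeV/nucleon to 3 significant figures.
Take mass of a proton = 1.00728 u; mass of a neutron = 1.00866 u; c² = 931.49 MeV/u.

¹²⁷I: Σm = 53(1.00728) + 74(1.00866) = 128.02668 u; Δm = 1.151283 u; E_B = 1072.4 MeV; E_B/A = 8.444 MeV
⁶⁵Cu: Σm = 29(1.00728) + 36(1.00866) = 65.52288 u; Δm = 0.610999 u; E_B = 569.14 MeV; E_B/A = 8.756 MeV
⁶⁵Cu has the higher binding energy per nucleon, so it is the more tightly bound nucleus.

⁶⁵Cu; 8.76 MeV/nucleon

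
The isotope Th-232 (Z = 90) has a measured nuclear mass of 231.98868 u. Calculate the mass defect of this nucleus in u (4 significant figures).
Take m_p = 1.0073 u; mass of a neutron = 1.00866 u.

1.898 u

With 90 protons and 142 neutrons (A = 232):
Σm = 90·m_p + 142·m_n = 90.6570 + 143.22972 = 233.88672 u
Δm = 233.88672 − 231.98868 = 1.89804 u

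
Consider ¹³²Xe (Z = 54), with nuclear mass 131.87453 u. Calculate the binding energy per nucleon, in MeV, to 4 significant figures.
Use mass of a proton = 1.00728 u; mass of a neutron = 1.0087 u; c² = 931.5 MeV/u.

With 54 protons and 78 neutrons (A = 132):
Mass of separated nucleons = 54(1.00728) + 78(1.0087) = 54.39312 + 78.6786 = 133.07172 u
Mass defect Δm = 133.07172 − 131.87453 = 1.19719 u
E_B = 1.19719 × 931.5 = 1115.18 MeV
Per nucleon: 1115.18 / 132 = 8.448 MeV

8.448 MeV/nucleon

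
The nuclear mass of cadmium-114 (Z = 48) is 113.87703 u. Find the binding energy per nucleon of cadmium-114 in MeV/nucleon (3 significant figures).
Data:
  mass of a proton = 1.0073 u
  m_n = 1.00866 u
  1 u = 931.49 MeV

The nucleus contains 48 protons and 114 − 48 = 66 neutrons.
Mass of separated nucleons = 48(1.0073) + 66(1.00866) = 48.3504 + 66.57156 = 114.92196 u
Mass defect Δm = 114.92196 − 113.87703 = 1.04493 u
Binding energy = Δm·c² = 1.04493 × 931.49 MeV/u = 973.342 MeV
Per nucleon: 973.342 / 114 = 8.538 MeV

8.54 MeV/nucleon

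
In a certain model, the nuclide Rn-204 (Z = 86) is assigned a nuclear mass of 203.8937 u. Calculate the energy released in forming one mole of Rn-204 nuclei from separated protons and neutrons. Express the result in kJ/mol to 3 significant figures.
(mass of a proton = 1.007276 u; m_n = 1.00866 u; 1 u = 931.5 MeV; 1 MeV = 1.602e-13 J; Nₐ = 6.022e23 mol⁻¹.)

Mass of separated nucleons = 86(1.007276) + 118(1.00866) = 86.625736 + 119.02188 = 205.647616 u
Mass defect Δm = 205.647616 − 203.8937 = 1.753916 u
Binding energy = Δm·c² = 1.753916 × 931.5 MeV/u = 1633.77 MeV
Per nucleus in joules: 1633.77 MeV × 1.602e-13 J/MeV = 2.6173e-10 J
Per mole: 2.6173e-10 J × 6.022e23 mol⁻¹ = 1.5761e+14 J/mol

1.58e+11 kJ/mol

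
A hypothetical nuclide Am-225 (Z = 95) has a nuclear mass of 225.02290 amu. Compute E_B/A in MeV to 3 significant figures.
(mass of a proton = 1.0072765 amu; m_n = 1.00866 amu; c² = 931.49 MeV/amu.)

The nucleus contains 95 protons and 225 − 95 = 130 neutrons.
Total constituent mass: 95 × 1.0072765 + 130 × 1.00866 = 226.8170675 amu
The mass defect is 226.8170675 − 225.02290 = 1.7941675 amu.
E_B = 1.7941675 × 931.49 = 1671.25 MeV
Dividing by A = 225 gives 7.428 MeV per nucleon.

7.43 MeV/nucleon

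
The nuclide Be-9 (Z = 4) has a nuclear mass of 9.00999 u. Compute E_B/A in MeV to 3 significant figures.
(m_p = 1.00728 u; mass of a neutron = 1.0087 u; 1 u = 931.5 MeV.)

Σm = 4·m_p + 5·m_n = 4.02912 + 5.0435 = 9.07262 u
Δm = 9.07262 − 9.00999 = 0.06263 u
Converting to energy: 0.06263 u × 931.5 MeV/u = 58.3398 MeV
Per nucleon: 58.3398 / 9 = 6.482 MeV

6.48 MeV/nucleon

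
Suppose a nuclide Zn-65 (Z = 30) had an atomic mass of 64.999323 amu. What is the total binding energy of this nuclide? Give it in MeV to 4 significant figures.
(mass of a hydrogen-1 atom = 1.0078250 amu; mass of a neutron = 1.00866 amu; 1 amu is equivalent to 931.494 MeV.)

Z = 30, so N = A − Z = 65 − 30 = 35.
Total constituent mass: 30 × 1.0078250 + 35 × 1.00866 = 65.5378500 amu
The mass defect is 65.5378500 − 64.999323 = 0.5385270 amu.
Converting to energy: 0.5385270 amu × 931.494 MeV/amu = 501.635 MeV

501.6 MeV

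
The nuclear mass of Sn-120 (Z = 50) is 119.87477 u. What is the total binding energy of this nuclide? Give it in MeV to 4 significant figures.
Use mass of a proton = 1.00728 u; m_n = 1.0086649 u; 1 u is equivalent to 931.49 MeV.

1021 MeV

The nucleus contains 50 protons and 120 − 50 = 70 neutrons.
Σm = 50·m_p + 70·m_n = 50.36400 + 70.6065430 = 120.9705430 u
The mass defect is 120.9705430 − 119.87477 = 1.0957730 u.
E_B = 1.0957730 × 931.49 = 1020.70 MeV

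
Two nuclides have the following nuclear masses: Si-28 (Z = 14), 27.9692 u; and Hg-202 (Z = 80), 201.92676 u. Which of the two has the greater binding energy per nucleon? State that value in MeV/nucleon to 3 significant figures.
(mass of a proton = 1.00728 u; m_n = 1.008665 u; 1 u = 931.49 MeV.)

Si-28; 8.45 MeV/nucleon

Si-28: Σm = 14(1.00728) + 14(1.008665) = 28.223230 u; Δm = 0.254030 u; E_B = 236.63 MeV; E_B/A = 8.451 MeV
Hg-202: Σm = 80(1.00728) + 122(1.008665) = 203.639530 u; Δm = 1.712770 u; E_B = 1595.4 MeV; E_B/A = 7.898 MeV
Si-28 has the higher binding energy per nucleon, so it is the more tightly bound nucleus.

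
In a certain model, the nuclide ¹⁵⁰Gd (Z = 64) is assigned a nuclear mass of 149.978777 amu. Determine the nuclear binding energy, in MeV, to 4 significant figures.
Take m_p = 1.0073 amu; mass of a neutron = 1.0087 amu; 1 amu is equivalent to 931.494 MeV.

The nucleus contains 64 protons and 150 − 64 = 86 neutrons.
Σm = 64·m_p + 86·m_n = 64.4672 + 86.7482 = 151.2154 amu
Δm = 151.2154 − 149.978777 = 1.236623 amu
Converting to energy: 1.236623 amu × 931.494 MeV/amu = 1151.91 MeV

1152 MeV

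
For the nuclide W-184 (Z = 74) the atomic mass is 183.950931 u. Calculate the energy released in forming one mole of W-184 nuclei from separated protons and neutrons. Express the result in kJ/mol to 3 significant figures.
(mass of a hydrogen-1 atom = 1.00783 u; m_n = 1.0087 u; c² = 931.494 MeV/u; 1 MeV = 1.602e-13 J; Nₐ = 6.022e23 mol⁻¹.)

1.42e+11 kJ/mol

Total constituent mass: 74 × 1.00783 + 110 × 1.0087 = 185.53642 u
Mass defect Δm = 185.53642 − 183.950931 = 1.585489 u
Binding energy = Δm·c² = 1.585489 × 931.494 MeV/u = 1476.87 MeV
Per nucleus in joules: 1476.87 MeV × 1.602e-13 J/MeV = 2.3659e-10 J
Per mole: 2.3659e-10 J × 6.022e23 mol⁻¹ = 1.4247e+14 J/mol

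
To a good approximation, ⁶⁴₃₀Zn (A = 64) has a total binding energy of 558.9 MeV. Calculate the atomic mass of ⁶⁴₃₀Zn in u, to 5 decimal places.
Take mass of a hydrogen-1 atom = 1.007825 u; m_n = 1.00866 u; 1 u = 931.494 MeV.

63.92919 u

Mass defect = 558.9 MeV / (931.494 MeV/u) = 0.6000039 u
Constituent mass = 30(1.007825) + 34(1.00866) = 64.529190 u
Atomic mass = 64.529190 − 0.6000039 = 63.9291861 u ≈ 63.92919 u (to 5 decimal places)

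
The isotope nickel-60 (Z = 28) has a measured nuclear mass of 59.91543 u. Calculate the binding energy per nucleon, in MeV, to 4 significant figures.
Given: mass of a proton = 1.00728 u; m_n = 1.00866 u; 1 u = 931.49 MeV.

The nucleus contains 28 protons and 60 − 28 = 32 neutrons.
Σm = 28·m_p + 32·m_n = 28.20384 + 32.27712 = 60.48096 u
The mass defect is 60.48096 − 59.91543 = 0.56553 u.
Binding energy = Δm·c² = 0.56553 × 931.49 MeV/u = 526.786 MeV
Per nucleon: 526.786 / 60 = 8.780 MeV

8.780 MeV/nucleon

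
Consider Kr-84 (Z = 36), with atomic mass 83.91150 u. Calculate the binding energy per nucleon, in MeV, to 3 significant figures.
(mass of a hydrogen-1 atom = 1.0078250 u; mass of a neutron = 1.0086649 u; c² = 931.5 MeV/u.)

With 36 protons and 48 neutrons (A = 84):
Total constituent mass: 36 × 1.0078250 + 48 × 1.0086649 = 84.6976152 u
Mass defect Δm = 84.6976152 − 83.91150 = 0.7861152 u
Converting to energy: 0.7861152 u × 931.5 MeV/u = 732.266 MeV
BE/A = 732.266 MeV / 84 = 8.717 MeV/nucleon

8.72 MeV/nucleon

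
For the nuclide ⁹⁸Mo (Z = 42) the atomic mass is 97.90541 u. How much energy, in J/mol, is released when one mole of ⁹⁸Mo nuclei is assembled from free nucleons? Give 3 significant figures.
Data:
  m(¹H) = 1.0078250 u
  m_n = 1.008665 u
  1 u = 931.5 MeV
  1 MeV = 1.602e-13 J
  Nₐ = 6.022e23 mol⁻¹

8.16e+13 J/mol

With 42 protons and 56 neutrons (A = 98):
Mass of separated nucleons = 42(1.0078250) + 56(1.008665) = 42.3286500 + 56.485240 = 98.8138900 u
Δm = 98.8138900 − 97.90541 = 0.9084800 u
E_B = 0.9084800 × 931.5 = 846.249 MeV
Per nucleus in joules: 846.249 MeV × 1.602e-13 J/MeV = 1.3557e-10 J
Per mole: 1.3557e-10 J × 6.022e23 mol⁻¹ = 8.1640e+13 J/mol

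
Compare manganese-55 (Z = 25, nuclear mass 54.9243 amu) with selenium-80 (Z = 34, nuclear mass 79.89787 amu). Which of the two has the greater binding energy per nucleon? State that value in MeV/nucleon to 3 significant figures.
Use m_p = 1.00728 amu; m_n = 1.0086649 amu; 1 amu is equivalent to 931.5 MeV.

manganese-55: Σm = 25(1.00728) + 30(1.0086649) = 55.4419470 amu; Δm = 0.5176470 amu; E_B = 482.19 MeV; E_B/A = 8.767 MeV
selenium-80: Σm = 34(1.00728) + 46(1.0086649) = 80.6461054 amu; Δm = 0.7482354 amu; E_B = 696.98 MeV; E_B/A = 8.712 MeV
manganese-55 has the higher binding energy per nucleon, so it is the more tightly bound nucleus.

manganese-55; 8.77 MeV/nucleon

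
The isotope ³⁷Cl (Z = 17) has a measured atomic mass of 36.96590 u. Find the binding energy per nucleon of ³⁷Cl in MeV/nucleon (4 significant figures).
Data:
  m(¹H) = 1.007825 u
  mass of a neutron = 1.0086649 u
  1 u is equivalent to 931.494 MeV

Total constituent mass: 17 × 1.007825 + 20 × 1.0086649 = 37.3063230 u
The mass defect is 37.3063230 − 36.96590 = 0.3404230 u.
Converting to energy: 0.3404230 u × 931.494 MeV/u = 317.102 MeV
Per nucleon: 317.102 / 37 = 8.570 MeV

8.570 MeV/nucleon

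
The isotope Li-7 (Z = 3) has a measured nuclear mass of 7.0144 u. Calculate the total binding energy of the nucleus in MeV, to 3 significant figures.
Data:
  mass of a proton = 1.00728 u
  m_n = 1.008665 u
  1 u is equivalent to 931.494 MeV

With 3 protons and 4 neutrons (A = 7):
Total constituent mass: 3 × 1.00728 + 4 × 1.008665 = 7.056500 u
The mass defect is 7.056500 − 7.0144 = 0.042100 u.
Binding energy = Δm·c² = 0.042100 × 931.494 MeV/u = 39.2159 MeV

39.2 MeV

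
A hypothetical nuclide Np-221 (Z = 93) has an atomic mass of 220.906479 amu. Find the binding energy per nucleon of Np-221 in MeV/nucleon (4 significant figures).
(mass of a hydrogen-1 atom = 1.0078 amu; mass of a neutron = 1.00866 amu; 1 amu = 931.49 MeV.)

Mass of separated nucleons = 93(1.0078) + 128(1.00866) = 93.7254 + 129.10848 = 222.83388 amu
Δm = 222.83388 − 220.906479 = 1.927401 amu
Binding energy = Δm·c² = 1.927401 × 931.49 MeV/amu = 1795.35 MeV
BE/A = 1795.35 MeV / 221 = 8.124 MeV/nucleon

8.124 MeV/nucleon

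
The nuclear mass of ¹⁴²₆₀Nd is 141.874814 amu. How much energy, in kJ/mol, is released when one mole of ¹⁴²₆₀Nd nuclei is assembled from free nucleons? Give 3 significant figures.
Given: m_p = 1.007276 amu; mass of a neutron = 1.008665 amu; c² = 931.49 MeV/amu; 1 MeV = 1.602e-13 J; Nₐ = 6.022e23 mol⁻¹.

Total constituent mass: 60 × 1.007276 + 82 × 1.008665 = 143.147090 amu
Δm = 143.147090 − 141.874814 = 1.272276 amu
Converting to energy: 1.272276 amu × 931.49 MeV/amu = 1185.11 MeV
Per nucleus in joules: 1185.11 MeV × 1.602e-13 J/MeV = 1.8985e-10 J
Per mole: 1.8985e-10 J × 6.022e23 mol⁻¹ = 1.1433e+14 J/mol

1.14e+11 kJ/mol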